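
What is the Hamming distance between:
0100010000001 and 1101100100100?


XOR: 1001110100101
Count of 1s: 7

7


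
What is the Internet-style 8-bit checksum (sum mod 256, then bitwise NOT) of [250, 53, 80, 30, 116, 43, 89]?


Sum = 661 mod 256 = 149
Complement = 106

106


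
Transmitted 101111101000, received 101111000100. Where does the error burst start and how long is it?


XOR: 000000101100

Burst at position 6, length 4


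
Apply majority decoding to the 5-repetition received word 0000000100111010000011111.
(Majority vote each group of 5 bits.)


Groups: 00000, 00100, 11101, 00000, 11111
Majority votes: 00101

00101


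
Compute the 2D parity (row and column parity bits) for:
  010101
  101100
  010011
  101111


Row parities: 1111
Column parities: 000101

Row P: 1111, Col P: 000101, Corner: 0


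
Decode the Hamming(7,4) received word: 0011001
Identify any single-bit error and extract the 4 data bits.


Syndrome = 0: no error detected

Data: 1001 (no errors)


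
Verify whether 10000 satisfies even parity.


Number of 1s: 1

No, parity error (1 ones)


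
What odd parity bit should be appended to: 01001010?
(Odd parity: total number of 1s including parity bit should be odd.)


Number of 1s in data: 3
Parity bit: 0

0


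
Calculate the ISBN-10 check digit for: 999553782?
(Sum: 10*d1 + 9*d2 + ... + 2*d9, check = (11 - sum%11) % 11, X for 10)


Weighted sum: 379
379 mod 11 = 5

Check digit: 6


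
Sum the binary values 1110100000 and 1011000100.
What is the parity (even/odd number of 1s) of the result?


1110100000 = 928
1011000100 = 708
Sum = 1636 = 11001100100
1s count = 5

odd parity (5 ones in 11001100100)


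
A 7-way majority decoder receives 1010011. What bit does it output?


Ones: 4 out of 7
Threshold: 4

1 (4/7 voted 1)


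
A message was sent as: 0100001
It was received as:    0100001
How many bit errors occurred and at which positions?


XOR: 0000000

0 errors (received matches sent)


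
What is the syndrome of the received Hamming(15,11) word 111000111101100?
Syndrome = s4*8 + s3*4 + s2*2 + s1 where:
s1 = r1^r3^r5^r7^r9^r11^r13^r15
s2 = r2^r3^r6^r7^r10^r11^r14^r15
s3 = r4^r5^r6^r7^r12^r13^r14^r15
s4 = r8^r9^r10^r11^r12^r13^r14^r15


s1=1, s2=0, s3=1, s4=1

Syndrome = 13 (error at position 13)


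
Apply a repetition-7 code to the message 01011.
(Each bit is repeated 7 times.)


Each bit -> 7 copies

00000001111111000000011111111111111


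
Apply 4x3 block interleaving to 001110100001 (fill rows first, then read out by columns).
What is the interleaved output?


Matrix:
  001
  110
  100
  001
Read columns: 011001001001

011001001001


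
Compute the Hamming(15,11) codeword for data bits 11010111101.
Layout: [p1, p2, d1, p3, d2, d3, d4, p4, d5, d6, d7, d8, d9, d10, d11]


Parity bits: p1=0, p2=1, p3=1, p4=1

011110110111101


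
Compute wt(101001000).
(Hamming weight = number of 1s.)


Counting 1s in 101001000

3


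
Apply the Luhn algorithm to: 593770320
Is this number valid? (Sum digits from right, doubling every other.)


Luhn sum = 36
36 mod 10 = 6

Invalid (Luhn sum mod 10 = 6)


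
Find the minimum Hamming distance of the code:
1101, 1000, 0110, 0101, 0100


Comparing all pairs, minimum distance: 1
Can detect 0 errors, correct 0 errors

1


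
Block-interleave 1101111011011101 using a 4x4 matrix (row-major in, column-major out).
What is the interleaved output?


Matrix:
  1101
  1110
  1101
  1101
Read columns: 1111111101001011

1111111101001011


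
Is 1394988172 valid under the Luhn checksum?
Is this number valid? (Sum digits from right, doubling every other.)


Luhn sum = 50
50 mod 10 = 0

Valid (Luhn sum mod 10 = 0)


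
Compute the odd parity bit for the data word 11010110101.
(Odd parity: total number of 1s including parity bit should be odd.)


Number of 1s in data: 7
Parity bit: 0

0


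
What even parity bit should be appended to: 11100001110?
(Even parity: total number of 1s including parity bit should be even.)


Number of 1s in data: 6
Parity bit: 0

0


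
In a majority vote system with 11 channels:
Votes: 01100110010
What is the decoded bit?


Ones: 5 out of 11
Threshold: 6

0 (5/11 voted 1)


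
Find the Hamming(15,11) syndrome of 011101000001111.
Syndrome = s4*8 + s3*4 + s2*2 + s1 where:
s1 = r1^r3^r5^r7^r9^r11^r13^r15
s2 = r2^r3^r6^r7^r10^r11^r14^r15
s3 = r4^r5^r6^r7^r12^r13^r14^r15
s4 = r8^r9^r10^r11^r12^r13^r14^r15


s1=1, s2=1, s3=0, s4=0

Syndrome = 3 (error at position 3)


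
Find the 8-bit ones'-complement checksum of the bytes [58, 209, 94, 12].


Sum = 373 mod 256 = 117
Complement = 138

138


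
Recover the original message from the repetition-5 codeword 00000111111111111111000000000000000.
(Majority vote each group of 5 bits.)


Groups: 00000, 11111, 11111, 11111, 00000, 00000, 00000
Majority votes: 0111000

0111000


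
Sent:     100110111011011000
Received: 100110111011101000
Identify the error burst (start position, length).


XOR: 000000000000110000

Burst at position 12, length 2


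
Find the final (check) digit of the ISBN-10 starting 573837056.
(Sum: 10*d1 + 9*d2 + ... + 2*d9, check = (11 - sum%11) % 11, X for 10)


Weighted sum: 273
273 mod 11 = 9

Check digit: 2


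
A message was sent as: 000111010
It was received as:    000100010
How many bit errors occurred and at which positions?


XOR: 000011000

2 error(s) at position(s): 4, 5


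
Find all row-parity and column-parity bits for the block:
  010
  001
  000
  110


Row parities: 1100
Column parities: 101

Row P: 1100, Col P: 101, Corner: 0


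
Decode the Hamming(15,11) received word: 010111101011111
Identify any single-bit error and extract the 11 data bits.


Syndrome = 0: no error detected

Data: 01111011111 (no errors)


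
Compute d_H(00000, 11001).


XOR: 11001
Count of 1s: 3

3


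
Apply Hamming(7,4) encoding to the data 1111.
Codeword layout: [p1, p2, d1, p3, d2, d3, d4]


Parity bits: p1=1, p2=1, p3=1

1111111


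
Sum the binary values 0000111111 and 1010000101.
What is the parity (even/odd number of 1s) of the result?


0000111111 = 63
1010000101 = 645
Sum = 708 = 1011000100
1s count = 4

even parity (4 ones in 1011000100)


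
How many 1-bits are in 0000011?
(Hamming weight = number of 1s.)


Counting 1s in 0000011

2


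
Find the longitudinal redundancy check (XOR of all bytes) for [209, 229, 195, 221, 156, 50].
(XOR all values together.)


XOR chain: 209 ^ 229 ^ 195 ^ 221 ^ 156 ^ 50 = 132

132


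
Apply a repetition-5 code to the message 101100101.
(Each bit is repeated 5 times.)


Each bit -> 5 copies

111110000011111111110000000000111110000011111


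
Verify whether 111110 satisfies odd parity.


Number of 1s: 5

Yes, parity is correct (5 ones)


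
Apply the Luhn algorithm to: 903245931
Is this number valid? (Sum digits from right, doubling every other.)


Luhn sum = 37
37 mod 10 = 7

Invalid (Luhn sum mod 10 = 7)


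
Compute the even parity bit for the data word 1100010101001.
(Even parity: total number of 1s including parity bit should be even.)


Number of 1s in data: 6
Parity bit: 0

0


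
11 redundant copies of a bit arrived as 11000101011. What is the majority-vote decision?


Ones: 6 out of 11
Threshold: 6

1 (6/11 voted 1)


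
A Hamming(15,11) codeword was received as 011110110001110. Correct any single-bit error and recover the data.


Syndrome = 0: no error detected

Data: 11010001110 (no errors)


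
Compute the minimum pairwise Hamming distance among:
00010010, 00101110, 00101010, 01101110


Comparing all pairs, minimum distance: 1
Can detect 0 errors, correct 0 errors

1


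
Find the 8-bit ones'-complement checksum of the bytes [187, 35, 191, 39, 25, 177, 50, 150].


Sum = 854 mod 256 = 86
Complement = 169

169


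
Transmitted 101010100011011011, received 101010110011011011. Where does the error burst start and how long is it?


XOR: 000000010000000000

Burst at position 7, length 1


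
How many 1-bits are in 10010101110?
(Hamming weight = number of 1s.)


Counting 1s in 10010101110

6


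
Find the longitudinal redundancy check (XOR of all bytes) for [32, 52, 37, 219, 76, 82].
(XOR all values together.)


XOR chain: 32 ^ 52 ^ 37 ^ 219 ^ 76 ^ 82 = 244

244


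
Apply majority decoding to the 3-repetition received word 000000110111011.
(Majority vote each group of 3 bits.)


Groups: 000, 000, 110, 111, 011
Majority votes: 00111

00111


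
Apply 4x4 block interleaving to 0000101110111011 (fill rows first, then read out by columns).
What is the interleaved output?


Matrix:
  0000
  1011
  1011
  1011
Read columns: 0111000001110111

0111000001110111


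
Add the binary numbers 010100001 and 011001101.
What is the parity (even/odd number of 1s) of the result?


010100001 = 161
011001101 = 205
Sum = 366 = 101101110
1s count = 6

even parity (6 ones in 101101110)


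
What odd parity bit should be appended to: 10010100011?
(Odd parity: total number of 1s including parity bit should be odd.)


Number of 1s in data: 5
Parity bit: 0

0


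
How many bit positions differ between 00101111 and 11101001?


XOR: 11000110
Count of 1s: 4

4


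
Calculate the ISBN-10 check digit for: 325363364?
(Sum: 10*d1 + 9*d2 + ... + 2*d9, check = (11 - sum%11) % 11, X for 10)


Weighted sum: 198
198 mod 11 = 0

Check digit: 0


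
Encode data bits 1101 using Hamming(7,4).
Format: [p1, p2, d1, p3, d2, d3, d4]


Parity bits: p1=1, p2=0, p3=0

1010101


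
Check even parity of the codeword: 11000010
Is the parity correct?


Number of 1s: 3

No, parity error (3 ones)


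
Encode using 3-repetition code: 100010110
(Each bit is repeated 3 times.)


Each bit -> 3 copies

111000000000111000111111000


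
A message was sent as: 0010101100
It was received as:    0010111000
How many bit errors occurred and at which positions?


XOR: 0000010100

2 error(s) at position(s): 5, 7


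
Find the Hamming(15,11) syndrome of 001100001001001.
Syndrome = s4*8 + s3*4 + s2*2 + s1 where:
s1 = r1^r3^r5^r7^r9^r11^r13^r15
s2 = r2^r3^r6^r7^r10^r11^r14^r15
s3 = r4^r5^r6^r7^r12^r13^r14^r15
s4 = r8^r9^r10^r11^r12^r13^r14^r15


s1=1, s2=0, s3=1, s4=1

Syndrome = 13 (error at position 13)


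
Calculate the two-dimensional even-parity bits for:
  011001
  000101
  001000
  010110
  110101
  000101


Row parities: 101100
Column parities: 110010

Row P: 101100, Col P: 110010, Corner: 1


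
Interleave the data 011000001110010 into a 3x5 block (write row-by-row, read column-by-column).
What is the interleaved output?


Matrix:
  01100
  00011
  10010
Read columns: 001100100011010

001100100011010


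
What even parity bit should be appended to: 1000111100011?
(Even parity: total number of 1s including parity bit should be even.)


Number of 1s in data: 7
Parity bit: 1

1


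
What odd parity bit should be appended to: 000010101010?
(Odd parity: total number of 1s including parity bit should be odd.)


Number of 1s in data: 4
Parity bit: 1

1


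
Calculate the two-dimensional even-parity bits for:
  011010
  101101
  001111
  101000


Row parities: 1000
Column parities: 010000

Row P: 1000, Col P: 010000, Corner: 1


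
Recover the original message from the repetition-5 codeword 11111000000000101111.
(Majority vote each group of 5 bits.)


Groups: 11111, 00000, 00001, 01111
Majority votes: 1001

1001


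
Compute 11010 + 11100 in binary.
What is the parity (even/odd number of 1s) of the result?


11010 = 26
11100 = 28
Sum = 54 = 110110
1s count = 4

even parity (4 ones in 110110)


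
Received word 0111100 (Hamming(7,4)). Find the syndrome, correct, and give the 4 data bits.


Syndrome = 0: no error detected

Data: 1100 (no errors)


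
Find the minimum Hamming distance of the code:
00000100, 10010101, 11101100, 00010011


Comparing all pairs, minimum distance: 3
Can detect 2 errors, correct 1 errors

3


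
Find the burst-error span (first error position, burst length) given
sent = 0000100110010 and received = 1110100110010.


XOR: 1110000000000

Burst at position 0, length 3


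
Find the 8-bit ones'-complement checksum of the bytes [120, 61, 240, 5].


Sum = 426 mod 256 = 170
Complement = 85

85


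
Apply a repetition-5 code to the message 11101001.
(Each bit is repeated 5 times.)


Each bit -> 5 copies

1111111111111110000011111000000000011111


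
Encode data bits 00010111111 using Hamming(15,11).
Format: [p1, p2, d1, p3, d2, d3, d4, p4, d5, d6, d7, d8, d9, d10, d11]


Parity bits: p1=0, p2=1, p3=1, p4=0

010100100111111


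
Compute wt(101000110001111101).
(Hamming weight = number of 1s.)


Counting 1s in 101000110001111101

10


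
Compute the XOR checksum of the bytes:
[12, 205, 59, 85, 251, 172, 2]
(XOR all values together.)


XOR chain: 12 ^ 205 ^ 59 ^ 85 ^ 251 ^ 172 ^ 2 = 250

250


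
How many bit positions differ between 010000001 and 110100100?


XOR: 100100101
Count of 1s: 4

4


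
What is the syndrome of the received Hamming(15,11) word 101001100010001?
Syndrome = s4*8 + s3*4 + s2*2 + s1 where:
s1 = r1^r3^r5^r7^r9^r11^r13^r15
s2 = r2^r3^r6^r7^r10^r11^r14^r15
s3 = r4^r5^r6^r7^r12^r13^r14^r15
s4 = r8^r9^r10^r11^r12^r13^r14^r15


s1=1, s2=1, s3=1, s4=0

Syndrome = 7 (error at position 7)


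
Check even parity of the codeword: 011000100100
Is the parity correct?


Number of 1s: 4

Yes, parity is correct (4 ones)


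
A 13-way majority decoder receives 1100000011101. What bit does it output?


Ones: 6 out of 13
Threshold: 7

0 (6/13 voted 1)


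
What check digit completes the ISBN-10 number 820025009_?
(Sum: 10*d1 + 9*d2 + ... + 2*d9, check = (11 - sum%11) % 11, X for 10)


Weighted sum: 153
153 mod 11 = 10

Check digit: 1


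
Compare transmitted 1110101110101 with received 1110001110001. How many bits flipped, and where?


XOR: 0000100000100

2 error(s) at position(s): 4, 10


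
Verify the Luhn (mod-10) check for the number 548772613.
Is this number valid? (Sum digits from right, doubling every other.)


Luhn sum = 48
48 mod 10 = 8

Invalid (Luhn sum mod 10 = 8)


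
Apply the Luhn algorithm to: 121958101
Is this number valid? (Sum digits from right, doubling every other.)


Luhn sum = 29
29 mod 10 = 9

Invalid (Luhn sum mod 10 = 9)


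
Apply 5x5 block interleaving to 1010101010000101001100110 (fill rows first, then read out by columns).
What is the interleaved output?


Matrix:
  10101
  01010
  00010
  10011
  00110
Read columns: 1001001000100010111110010

1001001000100010111110010


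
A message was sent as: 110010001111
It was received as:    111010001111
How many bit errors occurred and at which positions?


XOR: 001000000000

1 error(s) at position(s): 2


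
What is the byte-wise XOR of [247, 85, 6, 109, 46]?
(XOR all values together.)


XOR chain: 247 ^ 85 ^ 6 ^ 109 ^ 46 = 231

231


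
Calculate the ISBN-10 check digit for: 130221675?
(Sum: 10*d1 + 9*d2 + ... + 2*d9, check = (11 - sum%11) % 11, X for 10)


Weighted sum: 123
123 mod 11 = 2

Check digit: 9


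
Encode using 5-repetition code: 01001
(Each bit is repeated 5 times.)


Each bit -> 5 copies

0000011111000000000011111


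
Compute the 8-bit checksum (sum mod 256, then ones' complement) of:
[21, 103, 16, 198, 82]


Sum = 420 mod 256 = 164
Complement = 91

91


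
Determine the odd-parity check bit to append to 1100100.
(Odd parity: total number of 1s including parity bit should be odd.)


Number of 1s in data: 3
Parity bit: 0

0


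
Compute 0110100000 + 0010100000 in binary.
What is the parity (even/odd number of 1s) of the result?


0110100000 = 416
0010100000 = 160
Sum = 576 = 1001000000
1s count = 2

even parity (2 ones in 1001000000)


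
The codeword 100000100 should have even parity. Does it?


Number of 1s: 2

Yes, parity is correct (2 ones)


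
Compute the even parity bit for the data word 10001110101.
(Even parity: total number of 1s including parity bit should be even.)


Number of 1s in data: 6
Parity bit: 0

0


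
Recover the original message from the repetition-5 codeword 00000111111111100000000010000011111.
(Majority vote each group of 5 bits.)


Groups: 00000, 11111, 11111, 00000, 00001, 00000, 11111
Majority votes: 0110001

0110001


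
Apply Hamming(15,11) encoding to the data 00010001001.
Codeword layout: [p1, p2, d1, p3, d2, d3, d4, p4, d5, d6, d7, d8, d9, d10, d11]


Parity bits: p1=0, p2=0, p3=1, p4=0

000100100001001


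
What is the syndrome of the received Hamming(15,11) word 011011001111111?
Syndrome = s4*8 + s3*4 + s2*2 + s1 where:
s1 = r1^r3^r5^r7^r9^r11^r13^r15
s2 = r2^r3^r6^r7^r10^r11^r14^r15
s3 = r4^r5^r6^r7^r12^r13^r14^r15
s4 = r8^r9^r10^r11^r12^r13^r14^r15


s1=0, s2=1, s3=0, s4=1

Syndrome = 10 (error at position 10)


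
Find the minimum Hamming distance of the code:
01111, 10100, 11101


Comparing all pairs, minimum distance: 2
Can detect 1 errors, correct 0 errors

2


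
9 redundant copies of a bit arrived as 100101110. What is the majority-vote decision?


Ones: 5 out of 9
Threshold: 5

1 (5/9 voted 1)


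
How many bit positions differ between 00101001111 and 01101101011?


XOR: 01000100100
Count of 1s: 3

3


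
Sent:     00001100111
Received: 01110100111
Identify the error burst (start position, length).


XOR: 01111000000

Burst at position 1, length 4


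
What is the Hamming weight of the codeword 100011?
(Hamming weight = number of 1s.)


Counting 1s in 100011

3


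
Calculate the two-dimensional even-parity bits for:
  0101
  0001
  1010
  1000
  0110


Row parities: 01010
Column parities: 0000

Row P: 01010, Col P: 0000, Corner: 0


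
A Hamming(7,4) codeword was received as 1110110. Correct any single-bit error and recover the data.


Syndrome = 3: error at position 3

Data: 0110 (corrected bit 3)


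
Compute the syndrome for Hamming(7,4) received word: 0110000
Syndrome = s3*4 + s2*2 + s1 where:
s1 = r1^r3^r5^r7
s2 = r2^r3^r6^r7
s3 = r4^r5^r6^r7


s1=1, s2=0, s3=0

Syndrome = 1 (error at position 1)


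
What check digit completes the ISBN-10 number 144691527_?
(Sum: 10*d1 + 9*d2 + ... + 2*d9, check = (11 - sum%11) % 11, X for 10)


Weighted sum: 219
219 mod 11 = 10

Check digit: 1


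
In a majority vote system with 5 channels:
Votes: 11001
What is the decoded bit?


Ones: 3 out of 5
Threshold: 3

1 (3/5 voted 1)


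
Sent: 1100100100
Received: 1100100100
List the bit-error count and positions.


XOR: 0000000000

0 errors (received matches sent)


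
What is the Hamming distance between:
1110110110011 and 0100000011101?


XOR: 1010110101110
Count of 1s: 8

8


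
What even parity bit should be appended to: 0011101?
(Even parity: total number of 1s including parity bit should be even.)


Number of 1s in data: 4
Parity bit: 0

0


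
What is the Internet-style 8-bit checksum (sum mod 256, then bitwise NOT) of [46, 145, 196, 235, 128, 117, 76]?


Sum = 943 mod 256 = 175
Complement = 80

80


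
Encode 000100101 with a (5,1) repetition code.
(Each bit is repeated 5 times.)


Each bit -> 5 copies

000000000000000111110000000000111110000011111


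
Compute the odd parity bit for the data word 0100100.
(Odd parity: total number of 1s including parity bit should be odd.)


Number of 1s in data: 2
Parity bit: 1

1


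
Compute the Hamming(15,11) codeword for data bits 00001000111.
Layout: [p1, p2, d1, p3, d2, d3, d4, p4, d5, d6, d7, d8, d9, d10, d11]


Parity bits: p1=1, p2=0, p3=1, p4=0

100100001000111


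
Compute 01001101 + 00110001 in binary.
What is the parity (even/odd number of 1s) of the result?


01001101 = 77
00110001 = 49
Sum = 126 = 1111110
1s count = 6

even parity (6 ones in 1111110)


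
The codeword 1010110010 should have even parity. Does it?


Number of 1s: 5

No, parity error (5 ones)


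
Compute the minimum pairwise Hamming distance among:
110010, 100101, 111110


Comparing all pairs, minimum distance: 2
Can detect 1 errors, correct 0 errors

2


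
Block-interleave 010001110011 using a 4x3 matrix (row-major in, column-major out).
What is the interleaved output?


Matrix:
  010
  001
  110
  011
Read columns: 001010110101

001010110101


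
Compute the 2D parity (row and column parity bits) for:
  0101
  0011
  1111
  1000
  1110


Row parities: 00011
Column parities: 1111

Row P: 00011, Col P: 1111, Corner: 0


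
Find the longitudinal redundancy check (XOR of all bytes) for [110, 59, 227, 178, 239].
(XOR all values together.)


XOR chain: 110 ^ 59 ^ 227 ^ 178 ^ 239 = 235

235


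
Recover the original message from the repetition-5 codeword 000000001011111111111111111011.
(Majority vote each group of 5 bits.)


Groups: 00000, 00010, 11111, 11111, 11111, 11011
Majority votes: 001111

001111


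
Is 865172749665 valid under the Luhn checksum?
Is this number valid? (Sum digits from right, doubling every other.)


Luhn sum = 54
54 mod 10 = 4

Invalid (Luhn sum mod 10 = 4)


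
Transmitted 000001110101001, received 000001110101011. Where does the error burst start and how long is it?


XOR: 000000000000010

Burst at position 13, length 1


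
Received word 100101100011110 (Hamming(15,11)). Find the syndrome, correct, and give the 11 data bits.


Syndrome = 0: no error detected

Data: 00110011110 (no errors)


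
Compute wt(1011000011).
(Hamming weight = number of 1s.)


Counting 1s in 1011000011

5


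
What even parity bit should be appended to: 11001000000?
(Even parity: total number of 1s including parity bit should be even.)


Number of 1s in data: 3
Parity bit: 1

1


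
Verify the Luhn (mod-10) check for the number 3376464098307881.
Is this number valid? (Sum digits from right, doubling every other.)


Luhn sum = 86
86 mod 10 = 6

Invalid (Luhn sum mod 10 = 6)


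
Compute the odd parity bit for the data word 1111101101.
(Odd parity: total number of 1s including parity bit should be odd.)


Number of 1s in data: 8
Parity bit: 1

1


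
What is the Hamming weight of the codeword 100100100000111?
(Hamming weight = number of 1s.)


Counting 1s in 100100100000111

6


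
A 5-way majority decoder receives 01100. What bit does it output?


Ones: 2 out of 5
Threshold: 3

0 (2/5 voted 1)


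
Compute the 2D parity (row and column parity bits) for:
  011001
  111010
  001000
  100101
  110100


Row parities: 10111
Column parities: 111010

Row P: 10111, Col P: 111010, Corner: 0


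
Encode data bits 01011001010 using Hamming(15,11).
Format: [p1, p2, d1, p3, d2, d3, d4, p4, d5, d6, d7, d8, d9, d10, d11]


Parity bits: p1=1, p2=0, p3=0, p4=1

100010111001010


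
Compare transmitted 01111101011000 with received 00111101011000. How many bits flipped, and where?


XOR: 01000000000000

1 error(s) at position(s): 1


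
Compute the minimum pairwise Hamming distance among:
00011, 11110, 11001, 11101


Comparing all pairs, minimum distance: 1
Can detect 0 errors, correct 0 errors

1


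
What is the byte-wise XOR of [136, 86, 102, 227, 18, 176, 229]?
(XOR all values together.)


XOR chain: 136 ^ 86 ^ 102 ^ 227 ^ 18 ^ 176 ^ 229 = 28

28


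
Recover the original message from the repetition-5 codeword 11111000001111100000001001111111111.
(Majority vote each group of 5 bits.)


Groups: 11111, 00000, 11111, 00000, 00100, 11111, 11111
Majority votes: 1010011

1010011


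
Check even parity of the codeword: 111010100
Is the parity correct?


Number of 1s: 5

No, parity error (5 ones)


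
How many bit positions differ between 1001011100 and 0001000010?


XOR: 1000011110
Count of 1s: 5

5


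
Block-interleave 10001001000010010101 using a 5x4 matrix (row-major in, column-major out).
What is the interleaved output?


Matrix:
  1000
  1001
  0000
  1001
  0101
Read columns: 11010000010000001011

11010000010000001011


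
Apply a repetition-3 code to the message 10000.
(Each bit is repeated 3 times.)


Each bit -> 3 copies

111000000000000


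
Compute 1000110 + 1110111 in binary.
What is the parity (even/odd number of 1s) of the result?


1000110 = 70
1110111 = 119
Sum = 189 = 10111101
1s count = 6

even parity (6 ones in 10111101)


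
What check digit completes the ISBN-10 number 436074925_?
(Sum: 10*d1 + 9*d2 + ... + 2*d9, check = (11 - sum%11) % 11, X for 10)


Weighted sum: 229
229 mod 11 = 9

Check digit: 2


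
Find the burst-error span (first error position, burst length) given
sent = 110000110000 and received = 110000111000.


XOR: 000000001000

Burst at position 8, length 1


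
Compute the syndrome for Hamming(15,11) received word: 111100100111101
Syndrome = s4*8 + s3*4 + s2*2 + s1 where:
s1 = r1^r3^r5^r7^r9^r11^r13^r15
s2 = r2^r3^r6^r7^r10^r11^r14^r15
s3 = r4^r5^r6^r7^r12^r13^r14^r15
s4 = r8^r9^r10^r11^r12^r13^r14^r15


s1=0, s2=0, s3=1, s4=1

Syndrome = 12 (error at position 12)


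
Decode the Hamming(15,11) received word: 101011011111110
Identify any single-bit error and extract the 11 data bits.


Syndrome = 14: error at position 14

Data: 11101111100 (corrected bit 14)


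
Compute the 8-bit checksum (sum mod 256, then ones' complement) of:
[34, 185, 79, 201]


Sum = 499 mod 256 = 243
Complement = 12

12


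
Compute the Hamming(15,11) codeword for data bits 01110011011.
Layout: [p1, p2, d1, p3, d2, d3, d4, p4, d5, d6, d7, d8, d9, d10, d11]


Parity bits: p1=0, p2=1, p3=0, p4=0

010011100011011


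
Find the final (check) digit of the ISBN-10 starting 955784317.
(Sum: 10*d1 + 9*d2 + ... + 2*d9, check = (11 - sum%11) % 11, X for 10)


Weighted sum: 321
321 mod 11 = 2

Check digit: 9


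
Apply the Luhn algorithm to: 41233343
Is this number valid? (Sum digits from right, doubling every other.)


Luhn sum = 36
36 mod 10 = 6

Invalid (Luhn sum mod 10 = 6)


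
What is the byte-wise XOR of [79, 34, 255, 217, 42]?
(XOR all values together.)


XOR chain: 79 ^ 34 ^ 255 ^ 217 ^ 42 = 97

97


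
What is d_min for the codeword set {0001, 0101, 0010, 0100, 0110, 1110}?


Comparing all pairs, minimum distance: 1
Can detect 0 errors, correct 0 errors

1


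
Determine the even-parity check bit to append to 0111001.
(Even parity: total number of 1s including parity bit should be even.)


Number of 1s in data: 4
Parity bit: 0

0


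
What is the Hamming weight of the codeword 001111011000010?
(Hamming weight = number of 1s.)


Counting 1s in 001111011000010

7


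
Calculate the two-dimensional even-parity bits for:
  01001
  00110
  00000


Row parities: 000
Column parities: 01111

Row P: 000, Col P: 01111, Corner: 0


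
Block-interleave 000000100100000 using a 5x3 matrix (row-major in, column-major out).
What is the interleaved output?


Matrix:
  000
  000
  100
  100
  000
Read columns: 001100000000000

001100000000000


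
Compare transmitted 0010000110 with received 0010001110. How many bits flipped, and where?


XOR: 0000001000

1 error(s) at position(s): 6


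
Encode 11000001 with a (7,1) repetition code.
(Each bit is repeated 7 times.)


Each bit -> 7 copies

11111111111111000000000000000000000000000000000001111111


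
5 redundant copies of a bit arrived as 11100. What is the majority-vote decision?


Ones: 3 out of 5
Threshold: 3

1 (3/5 voted 1)


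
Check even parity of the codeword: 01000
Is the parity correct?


Number of 1s: 1

No, parity error (1 ones)


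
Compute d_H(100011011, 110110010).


XOR: 010101001
Count of 1s: 4

4


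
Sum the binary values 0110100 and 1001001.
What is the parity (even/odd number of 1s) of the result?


0110100 = 52
1001001 = 73
Sum = 125 = 1111101
1s count = 6

even parity (6 ones in 1111101)


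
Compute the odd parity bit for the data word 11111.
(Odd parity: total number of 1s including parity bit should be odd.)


Number of 1s in data: 5
Parity bit: 0

0


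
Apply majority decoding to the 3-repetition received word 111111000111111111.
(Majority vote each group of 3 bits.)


Groups: 111, 111, 000, 111, 111, 111
Majority votes: 110111

110111


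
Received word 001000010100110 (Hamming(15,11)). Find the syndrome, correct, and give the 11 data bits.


Syndrome = 2: error at position 2

Data: 10000100110 (corrected bit 2)


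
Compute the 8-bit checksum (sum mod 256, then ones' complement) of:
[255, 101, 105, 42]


Sum = 503 mod 256 = 247
Complement = 8

8


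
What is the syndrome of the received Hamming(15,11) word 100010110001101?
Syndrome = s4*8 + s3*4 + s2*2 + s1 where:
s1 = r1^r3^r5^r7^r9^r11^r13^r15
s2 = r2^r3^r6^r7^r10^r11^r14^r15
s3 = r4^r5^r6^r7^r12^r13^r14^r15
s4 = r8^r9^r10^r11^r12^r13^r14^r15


s1=1, s2=0, s3=1, s4=0

Syndrome = 5 (error at position 5)


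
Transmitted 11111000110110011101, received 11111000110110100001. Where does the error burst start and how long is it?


XOR: 00000000000000111100

Burst at position 14, length 4


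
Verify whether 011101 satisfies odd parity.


Number of 1s: 4

No, parity error (4 ones)


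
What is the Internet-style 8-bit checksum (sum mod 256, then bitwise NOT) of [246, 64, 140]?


Sum = 450 mod 256 = 194
Complement = 61

61


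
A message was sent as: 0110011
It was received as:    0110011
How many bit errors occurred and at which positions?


XOR: 0000000

0 errors (received matches sent)


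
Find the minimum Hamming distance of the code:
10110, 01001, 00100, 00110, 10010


Comparing all pairs, minimum distance: 1
Can detect 0 errors, correct 0 errors

1


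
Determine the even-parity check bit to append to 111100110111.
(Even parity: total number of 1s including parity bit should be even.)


Number of 1s in data: 9
Parity bit: 1

1


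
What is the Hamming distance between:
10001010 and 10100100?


XOR: 00101110
Count of 1s: 4

4


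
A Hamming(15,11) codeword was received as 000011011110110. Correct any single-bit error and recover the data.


Syndrome = 0: no error detected

Data: 01101110110 (no errors)


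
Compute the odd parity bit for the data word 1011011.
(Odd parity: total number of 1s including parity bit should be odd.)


Number of 1s in data: 5
Parity bit: 0

0


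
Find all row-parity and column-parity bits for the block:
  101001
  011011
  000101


Row parities: 100
Column parities: 110111

Row P: 100, Col P: 110111, Corner: 1


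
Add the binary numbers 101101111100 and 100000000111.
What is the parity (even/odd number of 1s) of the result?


101101111100 = 2940
100000000111 = 2055
Sum = 4995 = 1001110000011
1s count = 6

even parity (6 ones in 1001110000011)


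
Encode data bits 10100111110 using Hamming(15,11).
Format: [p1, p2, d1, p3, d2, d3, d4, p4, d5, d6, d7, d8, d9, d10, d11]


Parity bits: p1=1, p2=1, p3=0, p4=1

111001010111110


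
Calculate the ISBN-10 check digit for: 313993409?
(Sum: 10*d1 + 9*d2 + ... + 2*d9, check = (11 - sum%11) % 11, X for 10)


Weighted sum: 229
229 mod 11 = 9

Check digit: 2


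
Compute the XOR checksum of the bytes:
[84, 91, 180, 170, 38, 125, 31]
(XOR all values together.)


XOR chain: 84 ^ 91 ^ 180 ^ 170 ^ 38 ^ 125 ^ 31 = 85

85


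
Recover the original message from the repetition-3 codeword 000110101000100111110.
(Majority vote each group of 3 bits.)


Groups: 000, 110, 101, 000, 100, 111, 110
Majority votes: 0110011

0110011


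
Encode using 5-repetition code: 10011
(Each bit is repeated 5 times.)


Each bit -> 5 copies

1111100000000001111111111


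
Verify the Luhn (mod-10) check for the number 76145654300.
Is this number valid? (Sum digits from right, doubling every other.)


Luhn sum = 43
43 mod 10 = 3

Invalid (Luhn sum mod 10 = 3)


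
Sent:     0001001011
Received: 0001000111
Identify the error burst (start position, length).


XOR: 0000001100

Burst at position 6, length 2


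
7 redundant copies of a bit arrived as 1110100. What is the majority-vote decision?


Ones: 4 out of 7
Threshold: 4

1 (4/7 voted 1)


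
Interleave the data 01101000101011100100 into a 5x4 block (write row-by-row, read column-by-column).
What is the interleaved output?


Matrix:
  0110
  1000
  1010
  1110
  0100
Read columns: 01110100111011000000

01110100111011000000


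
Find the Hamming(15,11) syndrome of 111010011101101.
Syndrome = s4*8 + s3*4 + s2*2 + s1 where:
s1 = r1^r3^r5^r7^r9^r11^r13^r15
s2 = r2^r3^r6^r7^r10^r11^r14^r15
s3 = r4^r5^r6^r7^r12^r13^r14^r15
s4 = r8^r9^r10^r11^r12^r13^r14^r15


s1=0, s2=0, s3=0, s4=0

Syndrome = 0 (no error)


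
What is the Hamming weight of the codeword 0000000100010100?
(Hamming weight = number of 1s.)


Counting 1s in 0000000100010100

3


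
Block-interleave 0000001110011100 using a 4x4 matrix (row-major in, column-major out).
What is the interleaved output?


Matrix:
  0000
  0011
  1001
  1100
Read columns: 0011000101000110

0011000101000110


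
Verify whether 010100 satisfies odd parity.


Number of 1s: 2

No, parity error (2 ones)


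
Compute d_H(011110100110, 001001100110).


XOR: 010111000000
Count of 1s: 4

4


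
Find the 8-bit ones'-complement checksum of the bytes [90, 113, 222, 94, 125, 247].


Sum = 891 mod 256 = 123
Complement = 132

132


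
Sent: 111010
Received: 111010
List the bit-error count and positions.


XOR: 000000

0 errors (received matches sent)


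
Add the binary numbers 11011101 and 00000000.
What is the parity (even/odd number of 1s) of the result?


11011101 = 221
00000000 = 0
Sum = 221 = 11011101
1s count = 6

even parity (6 ones in 11011101)


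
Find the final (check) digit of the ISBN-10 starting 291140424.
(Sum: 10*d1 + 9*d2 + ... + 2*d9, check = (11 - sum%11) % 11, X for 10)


Weighted sum: 170
170 mod 11 = 5

Check digit: 6


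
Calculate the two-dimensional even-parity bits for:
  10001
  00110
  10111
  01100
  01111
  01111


Row parities: 000000
Column parities: 01100

Row P: 000000, Col P: 01100, Corner: 0


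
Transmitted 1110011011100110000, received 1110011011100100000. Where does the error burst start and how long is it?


XOR: 0000000000000010000

Burst at position 14, length 1


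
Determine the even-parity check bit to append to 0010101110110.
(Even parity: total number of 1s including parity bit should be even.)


Number of 1s in data: 7
Parity bit: 1

1


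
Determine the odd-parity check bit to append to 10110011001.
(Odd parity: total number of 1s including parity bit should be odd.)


Number of 1s in data: 6
Parity bit: 1

1


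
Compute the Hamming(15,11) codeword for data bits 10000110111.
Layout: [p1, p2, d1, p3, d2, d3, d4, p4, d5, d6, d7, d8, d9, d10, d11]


Parity bits: p1=0, p2=1, p3=1, p4=1

011100010110111


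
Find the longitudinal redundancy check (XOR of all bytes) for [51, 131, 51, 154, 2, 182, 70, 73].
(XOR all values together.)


XOR chain: 51 ^ 131 ^ 51 ^ 154 ^ 2 ^ 182 ^ 70 ^ 73 = 162

162


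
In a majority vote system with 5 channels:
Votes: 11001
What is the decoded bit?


Ones: 3 out of 5
Threshold: 3

1 (3/5 voted 1)


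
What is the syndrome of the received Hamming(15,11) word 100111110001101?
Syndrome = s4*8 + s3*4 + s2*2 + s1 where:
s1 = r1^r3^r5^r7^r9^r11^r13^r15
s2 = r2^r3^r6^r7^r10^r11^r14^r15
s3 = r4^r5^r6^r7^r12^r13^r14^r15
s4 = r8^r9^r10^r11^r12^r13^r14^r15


s1=1, s2=1, s3=1, s4=0

Syndrome = 7 (error at position 7)


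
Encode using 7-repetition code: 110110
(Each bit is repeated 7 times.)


Each bit -> 7 copies

111111111111110000000111111111111110000000


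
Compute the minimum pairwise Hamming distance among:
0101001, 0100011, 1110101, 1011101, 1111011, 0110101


Comparing all pairs, minimum distance: 1
Can detect 0 errors, correct 0 errors

1


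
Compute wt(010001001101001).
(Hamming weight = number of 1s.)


Counting 1s in 010001001101001

6


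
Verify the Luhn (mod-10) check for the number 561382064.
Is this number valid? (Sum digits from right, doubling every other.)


Luhn sum = 34
34 mod 10 = 4

Invalid (Luhn sum mod 10 = 4)


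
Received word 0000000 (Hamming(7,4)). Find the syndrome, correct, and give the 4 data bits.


Syndrome = 0: no error detected

Data: 0000 (no errors)


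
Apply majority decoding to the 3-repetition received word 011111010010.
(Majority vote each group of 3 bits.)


Groups: 011, 111, 010, 010
Majority votes: 1100

1100


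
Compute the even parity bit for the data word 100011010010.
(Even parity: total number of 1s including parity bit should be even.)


Number of 1s in data: 5
Parity bit: 1

1


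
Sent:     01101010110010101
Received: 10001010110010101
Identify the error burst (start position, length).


XOR: 11100000000000000

Burst at position 0, length 3


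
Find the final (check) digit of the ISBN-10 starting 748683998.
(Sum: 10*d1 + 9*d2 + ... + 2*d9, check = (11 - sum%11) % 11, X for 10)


Weighted sum: 354
354 mod 11 = 2

Check digit: 9


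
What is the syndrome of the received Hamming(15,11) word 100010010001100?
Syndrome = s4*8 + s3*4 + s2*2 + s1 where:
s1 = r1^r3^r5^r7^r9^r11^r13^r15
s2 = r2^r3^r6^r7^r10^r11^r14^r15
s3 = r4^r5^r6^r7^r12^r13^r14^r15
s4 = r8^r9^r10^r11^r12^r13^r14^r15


s1=1, s2=0, s3=1, s4=1

Syndrome = 13 (error at position 13)


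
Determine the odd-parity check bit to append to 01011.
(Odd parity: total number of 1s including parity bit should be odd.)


Number of 1s in data: 3
Parity bit: 0

0


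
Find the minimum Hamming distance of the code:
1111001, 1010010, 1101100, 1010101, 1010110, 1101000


Comparing all pairs, minimum distance: 1
Can detect 0 errors, correct 0 errors

1


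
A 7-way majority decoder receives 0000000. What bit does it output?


Ones: 0 out of 7
Threshold: 4

0 (0/7 voted 1)


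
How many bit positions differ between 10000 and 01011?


XOR: 11011
Count of 1s: 4

4


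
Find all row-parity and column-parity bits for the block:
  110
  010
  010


Row parities: 011
Column parities: 110

Row P: 011, Col P: 110, Corner: 0


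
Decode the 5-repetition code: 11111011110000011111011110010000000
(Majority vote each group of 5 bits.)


Groups: 11111, 01111, 00000, 11111, 01111, 00100, 00000
Majority votes: 1101100

1101100


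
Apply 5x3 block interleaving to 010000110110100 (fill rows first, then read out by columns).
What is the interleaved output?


Matrix:
  010
  000
  110
  110
  100
Read columns: 001111011000000

001111011000000


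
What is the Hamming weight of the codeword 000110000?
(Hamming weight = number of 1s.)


Counting 1s in 000110000

2


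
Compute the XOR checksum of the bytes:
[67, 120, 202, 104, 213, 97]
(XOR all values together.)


XOR chain: 67 ^ 120 ^ 202 ^ 104 ^ 213 ^ 97 = 45

45


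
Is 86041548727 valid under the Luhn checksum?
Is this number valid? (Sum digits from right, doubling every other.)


Luhn sum = 50
50 mod 10 = 0

Valid (Luhn sum mod 10 = 0)


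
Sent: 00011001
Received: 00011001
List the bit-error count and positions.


XOR: 00000000

0 errors (received matches sent)


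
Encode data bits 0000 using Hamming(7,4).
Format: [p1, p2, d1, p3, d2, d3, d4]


Parity bits: p1=0, p2=0, p3=0

0000000


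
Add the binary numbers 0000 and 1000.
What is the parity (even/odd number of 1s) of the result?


0000 = 0
1000 = 8
Sum = 8 = 1000
1s count = 1

odd parity (1 ones in 1000)
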